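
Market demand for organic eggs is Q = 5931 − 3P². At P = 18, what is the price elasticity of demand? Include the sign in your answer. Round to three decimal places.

At P = 18, Q = 4959.
dQ/dP = −6P = -108.
ε = (dQ/dP)(P/Q) = (-108)(18/4959).

-0.392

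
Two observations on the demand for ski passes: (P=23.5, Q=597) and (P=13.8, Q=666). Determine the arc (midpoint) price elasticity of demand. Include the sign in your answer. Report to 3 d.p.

ΔQ = 666 − 597 = 69; ΔP = 13.8 − 23.5 = -9.7.
Midpoints: P̄ = 18.65, Q̄ = 631.5.
ε = (ΔQ/ΔP)(P̄/Q̄) = (69/-9.7)(18.65/631.5).

-0.210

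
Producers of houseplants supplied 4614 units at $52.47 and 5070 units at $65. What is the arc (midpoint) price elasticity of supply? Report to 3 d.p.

ΔQ = 5070 − 4614 = 456; ΔP = 65 − 52.47 = 12.53.
Midpoints: P̄ = 58.73, Q̄ = 4842.0.
ε_s = (ΔQ/ΔP)(P̄/Q̄) = (456/12.53)(58.73/4842.0).

0.441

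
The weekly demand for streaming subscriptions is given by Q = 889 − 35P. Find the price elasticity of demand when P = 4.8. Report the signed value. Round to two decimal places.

At P = 4.8, Q = 721.
dQ/dP = −35.
ε = (dQ/dP)(P/Q) = (-35)(4.8/721).

-0.23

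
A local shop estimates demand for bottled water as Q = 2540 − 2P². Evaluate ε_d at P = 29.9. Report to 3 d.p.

-4.755

At P = 29.9, Q = 751.980.
dQ/dP = −4P = -119.600.
ε = (dQ/dP)(P/Q) = (-119.600)(29.9/751.980).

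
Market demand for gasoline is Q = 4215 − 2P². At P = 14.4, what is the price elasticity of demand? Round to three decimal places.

At P = 14.4, Q = 3800.280.
dQ/dP = −4P = -57.600.
ε = (dQ/dP)(P/Q) = (-57.600)(14.4/3800.280).
|ε| < 1, so demand is inelastic at this price.

-0.218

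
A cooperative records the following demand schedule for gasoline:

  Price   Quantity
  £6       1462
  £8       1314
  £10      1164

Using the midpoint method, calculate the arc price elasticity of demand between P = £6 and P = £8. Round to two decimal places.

-0.37

At P = 6, Q = 1462; at P = 8, Q = 1314.
ΔQ = -148, ΔP = 2. Midpoints: P̄ = 7.00, Q̄ = 1388.0.
ε = (ΔQ/ΔP)(P̄/Q̄) = (-148/2)(7.00/1388.0).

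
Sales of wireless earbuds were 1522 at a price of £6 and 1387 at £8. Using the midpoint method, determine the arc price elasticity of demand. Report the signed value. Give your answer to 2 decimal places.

-0.32

ΔQ = 1387 − 1522 = -135; ΔP = 8 − 6 = 2.
Midpoints: P̄ = 7.00, Q̄ = 1454.5.
ε = (ΔQ/ΔP)(P̄/Q̄) = (-135/2)(7.00/1454.5).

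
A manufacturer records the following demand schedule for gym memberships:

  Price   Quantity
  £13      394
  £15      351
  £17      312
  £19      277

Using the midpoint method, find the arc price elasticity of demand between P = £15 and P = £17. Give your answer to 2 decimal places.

-0.94

At P = 15, Q = 351; at P = 17, Q = 312.
ΔQ = -39, ΔP = 2. Midpoints: P̄ = 16.00, Q̄ = 331.5.
ε = (ΔQ/ΔP)(P̄/Q̄) = (-39/2)(16.00/331.5).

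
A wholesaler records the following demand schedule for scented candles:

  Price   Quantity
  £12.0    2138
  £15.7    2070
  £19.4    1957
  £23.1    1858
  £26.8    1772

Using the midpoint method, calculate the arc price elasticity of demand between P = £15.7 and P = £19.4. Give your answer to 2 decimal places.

At P = 15.7, Q = 2070; at P = 19.4, Q = 1957.
ΔQ = -113, ΔP = 3.7. Midpoints: P̄ = 17.55, Q̄ = 2013.5.
ε = (ΔQ/ΔP)(P̄/Q̄) = (-113/3.7)(17.55/2013.5).

-0.27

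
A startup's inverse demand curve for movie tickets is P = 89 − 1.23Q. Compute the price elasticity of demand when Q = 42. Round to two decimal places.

-0.72

At Q = 42, P = 89 − 1.23(42) = 37.34.
dP/dQ = −1.23, so dQ/dP = 1/(−1.23) = -0.813.
ε = (dQ/dP)(P/Q) = (-0.813)(37.34/42).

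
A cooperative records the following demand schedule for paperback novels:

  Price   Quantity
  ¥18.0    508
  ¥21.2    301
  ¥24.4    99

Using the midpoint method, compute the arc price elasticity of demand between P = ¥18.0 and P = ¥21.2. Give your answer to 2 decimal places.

-3.13

At P = 18.0, Q = 508; at P = 21.2, Q = 301.
ΔQ = -207, ΔP = 3.2. Midpoints: P̄ = 19.60, Q̄ = 404.5.
ε = (ΔQ/ΔP)(P̄/Q̄) = (-207/3.2)(19.60/404.5).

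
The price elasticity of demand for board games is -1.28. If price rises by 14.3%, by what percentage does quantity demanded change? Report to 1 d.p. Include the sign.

%ΔQ ≈ ε × %ΔP = (-1.28)(14.3%) = -18.30%.

-18.3%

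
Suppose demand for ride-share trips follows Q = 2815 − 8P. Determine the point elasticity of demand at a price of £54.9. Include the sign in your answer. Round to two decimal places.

At P = 54.9, Q = 2375.800.
dQ/dP = −8.
ε = (dQ/dP)(P/Q) = (-8)(54.9/2375.800).

-0.18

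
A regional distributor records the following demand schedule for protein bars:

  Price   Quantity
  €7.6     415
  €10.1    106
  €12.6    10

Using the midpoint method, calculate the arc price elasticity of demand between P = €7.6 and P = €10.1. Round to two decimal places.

At P = 7.6, Q = 415; at P = 10.1, Q = 106.
ΔQ = -309, ΔP = 2.5. Midpoints: P̄ = 8.85, Q̄ = 260.5.
ε = (ΔQ/ΔP)(P̄/Q̄) = (-309/2.5)(8.85/260.5).

-4.20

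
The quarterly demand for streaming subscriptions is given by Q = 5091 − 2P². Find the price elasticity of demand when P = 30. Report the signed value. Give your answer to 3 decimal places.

At P = 30, Q = 3291.
dQ/dP = −4P = -120.
ε = (dQ/dP)(P/Q) = (-120)(30/3291).

-1.094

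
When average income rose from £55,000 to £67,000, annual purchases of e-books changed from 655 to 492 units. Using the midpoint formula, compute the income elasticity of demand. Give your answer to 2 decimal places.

ΔQ = -163, ΔI = 12000. Midpoints: Ī = 61,000, Q̄ = 573.5.
ε_I = (ΔQ/ΔI)(Ī/Q̄) = (-163/12000)(61000/573.5).

-1.44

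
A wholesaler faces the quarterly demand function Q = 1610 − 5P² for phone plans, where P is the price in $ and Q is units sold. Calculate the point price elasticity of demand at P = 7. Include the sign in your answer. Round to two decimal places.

At P = 7, Q = 1365.
dQ/dP = −10P = -70.
ε = (dQ/dP)(P/Q) = (-70)(7/1365).
|ε| < 1, so demand is inelastic at this price.

-0.36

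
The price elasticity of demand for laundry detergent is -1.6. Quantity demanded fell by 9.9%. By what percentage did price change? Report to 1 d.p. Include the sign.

6.2%

%ΔP ≈ %ΔQ / ε = (-9.9%)/(-1.6) = 6.19%.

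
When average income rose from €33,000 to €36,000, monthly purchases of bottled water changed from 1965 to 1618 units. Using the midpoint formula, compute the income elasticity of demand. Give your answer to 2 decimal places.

-2.23

ΔQ = -347, ΔI = 3000. Midpoints: Ī = 34,500, Q̄ = 1791.5.
ε_I = (ΔQ/ΔI)(Ī/Q̄) = (-347/3000)(34500/1791.5).
ε_I < 0, so the good is inferior.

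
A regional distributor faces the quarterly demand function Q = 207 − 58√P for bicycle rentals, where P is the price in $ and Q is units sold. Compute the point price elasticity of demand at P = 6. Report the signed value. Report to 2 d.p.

At P = 6, Q = 64.930.
dQ/dP = −58/(2√P) = -11.839.
ε = (dQ/dP)(P/Q) = (-11.839)(6/64.930).

-1.09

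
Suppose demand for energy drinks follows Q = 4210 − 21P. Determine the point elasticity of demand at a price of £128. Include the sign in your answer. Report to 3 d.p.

At P = 128, Q = 1522.
dQ/dP = −21.
ε = (dQ/dP)(P/Q) = (-21)(128/1522).

-1.766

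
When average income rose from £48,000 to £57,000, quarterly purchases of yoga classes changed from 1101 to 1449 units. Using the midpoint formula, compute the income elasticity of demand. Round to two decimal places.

1.59

ΔQ = 348, ΔI = 9000. Midpoints: Ī = 52,500, Q̄ = 1275.0.
ε_I = (ΔQ/ΔI)(Ī/Q̄) = (348/9000)(52500/1275.0).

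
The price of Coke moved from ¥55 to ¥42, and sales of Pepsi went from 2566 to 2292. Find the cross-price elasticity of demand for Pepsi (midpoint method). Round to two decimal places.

ΔQ_x = 2292 − 2566 = -274; ΔP_y = 42 − 55 = -13.
Midpoints: P̄_y = 48.50, Q̄_x = 2429.0.
ε_xy = (ΔQ_x/ΔP_y)(P̄_y/Q̄_x) = (-274/-13)(48.50/2429.0).

0.42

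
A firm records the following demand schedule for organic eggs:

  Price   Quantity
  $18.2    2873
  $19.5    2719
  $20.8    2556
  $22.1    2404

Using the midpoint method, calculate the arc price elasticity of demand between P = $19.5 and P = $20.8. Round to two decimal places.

At P = 19.5, Q = 2719; at P = 20.8, Q = 2556.
ΔQ = -163, ΔP = 1.3. Midpoints: P̄ = 20.15, Q̄ = 2637.5.
ε = (ΔQ/ΔP)(P̄/Q̄) = (-163/1.3)(20.15/2637.5).

-0.96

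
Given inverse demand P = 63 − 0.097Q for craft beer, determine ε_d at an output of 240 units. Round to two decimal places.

-1.71

At Q = 240, P = 63 − 0.097(240) = 39.72.
dP/dQ = −0.097, so dQ/dP = 1/(−0.097) = -10.309.
ε = (dQ/dP)(P/Q) = (-10.309)(39.72/240).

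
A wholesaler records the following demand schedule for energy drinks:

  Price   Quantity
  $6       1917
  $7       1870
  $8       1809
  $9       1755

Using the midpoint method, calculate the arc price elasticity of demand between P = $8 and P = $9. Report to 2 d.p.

At P = 8, Q = 1809; at P = 9, Q = 1755.
ΔQ = -54, ΔP = 1. Midpoints: P̄ = 8.50, Q̄ = 1782.0.
ε = (ΔQ/ΔP)(P̄/Q̄) = (-54/1)(8.50/1782.0).

-0.26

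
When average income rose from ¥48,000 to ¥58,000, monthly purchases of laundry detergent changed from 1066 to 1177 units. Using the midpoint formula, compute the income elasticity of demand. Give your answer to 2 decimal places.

ΔQ = 111, ΔI = 10000. Midpoints: Ī = 53,000, Q̄ = 1121.5.
ε_I = (ΔQ/ΔI)(Ī/Q̄) = (111/10000)(53000/1121.5).

0.52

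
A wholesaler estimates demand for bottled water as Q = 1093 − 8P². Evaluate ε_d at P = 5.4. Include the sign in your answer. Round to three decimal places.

At P = 5.4, Q = 859.720.
dQ/dP = −16P = -86.400.
ε = (dQ/dP)(P/Q) = (-86.400)(5.4/859.720).
|ε| < 1, so demand is inelastic at this price.

-0.543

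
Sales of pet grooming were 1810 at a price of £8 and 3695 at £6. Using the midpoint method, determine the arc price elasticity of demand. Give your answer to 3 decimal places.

ΔQ = 3695 − 1810 = 1885; ΔP = 6 − 8 = -2.
Midpoints: P̄ = 7.00, Q̄ = 2752.5.
ε = (ΔQ/ΔP)(P̄/Q̄) = (1885/-2)(7.00/2752.5).

-2.397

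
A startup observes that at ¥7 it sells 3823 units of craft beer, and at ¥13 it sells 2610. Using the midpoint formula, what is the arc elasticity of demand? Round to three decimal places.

ΔQ = 2610 − 3823 = -1213; ΔP = 13 − 7 = 6.
Midpoints: P̄ = 10.00, Q̄ = 3216.5.
ε = (ΔQ/ΔP)(P̄/Q̄) = (-1213/6)(10.00/3216.5).

-0.629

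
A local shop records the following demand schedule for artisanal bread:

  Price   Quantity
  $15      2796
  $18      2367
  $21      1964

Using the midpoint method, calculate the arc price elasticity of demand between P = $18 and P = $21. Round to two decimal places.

At P = 18, Q = 2367; at P = 21, Q = 1964.
ΔQ = -403, ΔP = 3. Midpoints: P̄ = 19.50, Q̄ = 2165.5.
ε = (ΔQ/ΔP)(P̄/Q̄) = (-403/3)(19.50/2165.5).

-1.21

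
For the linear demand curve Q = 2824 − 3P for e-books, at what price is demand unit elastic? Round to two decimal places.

For linear demand Q = a − bP, ε = −bP/(a − bP). |ε| = 1 when bP = a − bP, i.e. P = a/(2b).
P = 2824/(2·3) = 2824/6 = 470.6667.

470.67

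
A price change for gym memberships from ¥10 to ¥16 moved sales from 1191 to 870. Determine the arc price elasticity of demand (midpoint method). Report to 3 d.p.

ΔQ = 870 − 1191 = -321; ΔP = 16 − 10 = 6.
Midpoints: P̄ = 13.00, Q̄ = 1030.5.
ε = (ΔQ/ΔP)(P̄/Q̄) = (-321/6)(13.00/1030.5).

-0.675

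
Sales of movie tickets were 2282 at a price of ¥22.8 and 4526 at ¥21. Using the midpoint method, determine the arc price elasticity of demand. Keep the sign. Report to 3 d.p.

-8.021

ΔQ = 4526 − 2282 = 2244; ΔP = 21 − 22.8 = -1.8.
Midpoints: P̄ = 21.90, Q̄ = 3404.0.
ε = (ΔQ/ΔP)(P̄/Q̄) = (2244/-1.8)(21.90/3404.0).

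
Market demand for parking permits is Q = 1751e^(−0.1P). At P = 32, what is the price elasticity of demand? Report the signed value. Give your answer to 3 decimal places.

-3.200

At P = 32, Q = 71.375.
dQ/dP = −0.1·1751e^(−0.1P) = −0.1Q = -7.137.
ε = (dQ/dP)(P/Q) = (-7.137)(32/71.375).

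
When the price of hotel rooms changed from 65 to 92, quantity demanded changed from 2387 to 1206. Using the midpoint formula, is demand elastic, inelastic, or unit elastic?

Arc ε ≈ -1.911.
|ε| = 1.91 > 1.

elastic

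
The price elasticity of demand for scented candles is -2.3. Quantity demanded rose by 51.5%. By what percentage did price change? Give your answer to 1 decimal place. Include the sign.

%ΔP ≈ %ΔQ / ε = (51.5%)/(-2.3) = -22.39%.

-22.4%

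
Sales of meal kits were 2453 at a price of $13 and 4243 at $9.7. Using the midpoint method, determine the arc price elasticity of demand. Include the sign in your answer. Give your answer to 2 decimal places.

-1.84

ΔQ = 4243 − 2453 = 1790; ΔP = 9.7 − 13 = -3.3.
Midpoints: P̄ = 11.35, Q̄ = 3348.0.
ε = (ΔQ/ΔP)(P̄/Q̄) = (1790/-3.3)(11.35/3348.0).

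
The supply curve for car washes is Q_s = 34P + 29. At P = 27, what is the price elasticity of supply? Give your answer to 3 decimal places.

At P = 27, Q_s = 947.
dQ_s/dP = 34.
ε_s = (dQ_s/dP)(P/Q_s) = (34)(27/947).

0.969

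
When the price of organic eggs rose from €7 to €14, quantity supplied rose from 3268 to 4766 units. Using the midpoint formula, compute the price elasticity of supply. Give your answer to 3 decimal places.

ΔQ = 4766 − 3268 = 1498; ΔP = 14 − 7 = 7.
Midpoints: P̄ = 10.50, Q̄ = 4017.0.
ε_s = (ΔQ/ΔP)(P̄/Q̄) = (1498/7)(10.50/4017.0).

0.559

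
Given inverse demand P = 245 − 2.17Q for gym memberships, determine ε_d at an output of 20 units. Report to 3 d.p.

-4.645

At Q = 20, P = 245 − 2.17(20) = 201.60.
dP/dQ = −2.17, so dQ/dP = 1/(−2.17) = -0.461.
ε = (dQ/dP)(P/Q) = (-0.461)(201.60/20).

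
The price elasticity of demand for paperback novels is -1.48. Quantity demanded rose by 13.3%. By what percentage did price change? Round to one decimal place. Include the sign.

-9.0%

%ΔP ≈ %ΔQ / ε = (13.3%)/(-1.48) = -8.99%.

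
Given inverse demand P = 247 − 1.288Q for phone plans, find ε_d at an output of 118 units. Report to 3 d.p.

At Q = 118, P = 247 − 1.288(118) = 95.02.
dP/dQ = −1.288, so dQ/dP = 1/(−1.288) = -0.776.
ε = (dQ/dP)(P/Q) = (-0.776)(95.02/118).

-0.625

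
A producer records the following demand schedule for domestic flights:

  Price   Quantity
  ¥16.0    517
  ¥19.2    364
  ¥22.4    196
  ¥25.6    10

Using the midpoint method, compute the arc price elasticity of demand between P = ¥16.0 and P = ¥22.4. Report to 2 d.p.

-2.70

At P = 16.0, Q = 517; at P = 22.4, Q = 196.
ΔQ = -321, ΔP = 6.4. Midpoints: P̄ = 19.20, Q̄ = 356.5.
ε = (ΔQ/ΔP)(P̄/Q̄) = (-321/6.4)(19.20/356.5).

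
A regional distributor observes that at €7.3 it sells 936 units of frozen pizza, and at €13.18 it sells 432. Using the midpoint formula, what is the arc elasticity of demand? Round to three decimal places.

-1.283

ΔQ = 432 − 936 = -504; ΔP = 13.18 − 7.3 = 5.88.
Midpoints: P̄ = 10.24, Q̄ = 684.0.
ε = (ΔQ/ΔP)(P̄/Q̄) = (-504/5.88)(10.24/684.0).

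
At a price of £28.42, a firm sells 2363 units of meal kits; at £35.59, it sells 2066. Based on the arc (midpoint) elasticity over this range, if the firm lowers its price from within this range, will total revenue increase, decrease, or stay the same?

decrease

Arc ε = (-297/7.17)(32.01/2214.5) ≈ -0.599.
|ε| = 0.60 < 1, so demand is inelastic. A price cut therefore reduces total revenue.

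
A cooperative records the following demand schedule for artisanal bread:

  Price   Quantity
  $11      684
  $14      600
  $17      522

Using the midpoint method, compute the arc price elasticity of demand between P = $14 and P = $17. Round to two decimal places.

At P = 14, Q = 600; at P = 17, Q = 522.
ΔQ = -78, ΔP = 3. Midpoints: P̄ = 15.50, Q̄ = 561.0.
ε = (ΔQ/ΔP)(P̄/Q̄) = (-78/3)(15.50/561.0).

-0.72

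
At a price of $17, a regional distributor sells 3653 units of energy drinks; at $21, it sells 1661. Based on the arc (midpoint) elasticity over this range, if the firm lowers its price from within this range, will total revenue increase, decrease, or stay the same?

increase

Arc ε = (-1992/4)(19.00/2657.0) ≈ -3.561.
|ε| = 3.56 > 1, so demand is elastic. A price cut therefore raises total revenue.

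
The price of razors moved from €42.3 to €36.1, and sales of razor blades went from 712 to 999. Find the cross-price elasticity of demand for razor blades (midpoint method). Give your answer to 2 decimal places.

ΔQ_x = 999 − 712 = 287; ΔP_y = 36.1 − 42.3 = -6.2.
Midpoints: P̄_y = 39.20, Q̄_x = 855.5.
ε_xy = (ΔQ_x/ΔP_y)(P̄_y/Q̄_x) = (287/-6.2)(39.20/855.5).

-2.12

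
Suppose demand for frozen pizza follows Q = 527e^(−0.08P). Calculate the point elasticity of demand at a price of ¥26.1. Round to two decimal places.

-2.09

At P = 26.1, Q = 65.314.
dQ/dP = −0.08·527e^(−0.08P) = −0.08Q = -5.225.
ε = (dQ/dP)(P/Q) = (-5.225)(26.1/65.314).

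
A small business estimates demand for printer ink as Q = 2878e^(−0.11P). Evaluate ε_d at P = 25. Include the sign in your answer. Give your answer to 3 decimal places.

-2.750

At P = 25, Q = 183.984.
dQ/dP = −0.11·2878e^(−0.11P) = −0.11Q = -20.238.
ε = (dQ/dP)(P/Q) = (-20.238)(25/183.984).
|ε| > 1, so demand is elastic at this price.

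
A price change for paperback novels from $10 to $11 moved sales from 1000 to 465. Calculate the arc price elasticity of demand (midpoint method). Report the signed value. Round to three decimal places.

ΔQ = 465 − 1000 = -535; ΔP = 11 − 10 = 1.
Midpoints: P̄ = 10.50, Q̄ = 732.5.
ε = (ΔQ/ΔP)(P̄/Q̄) = (-535/1)(10.50/732.5).

-7.669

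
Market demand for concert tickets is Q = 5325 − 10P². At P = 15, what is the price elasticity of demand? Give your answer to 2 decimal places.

-1.46

At P = 15, Q = 3075.
dQ/dP = −20P = -300.
ε = (dQ/dP)(P/Q) = (-300)(15/3075).
|ε| > 1, so demand is elastic at this price.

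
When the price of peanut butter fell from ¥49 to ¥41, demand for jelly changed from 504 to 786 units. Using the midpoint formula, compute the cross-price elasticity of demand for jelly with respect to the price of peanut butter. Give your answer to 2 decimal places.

-2.46

ΔQ_x = 786 − 504 = 282; ΔP_y = 41 − 49 = -8.
Midpoints: P̄_y = 45.00, Q̄_x = 645.0.
ε_xy = (ΔQ_x/ΔP_y)(P̄_y/Q̄_x) = (282/-8)(45.00/645.0).
ε_xy < 0, so the goods are complements.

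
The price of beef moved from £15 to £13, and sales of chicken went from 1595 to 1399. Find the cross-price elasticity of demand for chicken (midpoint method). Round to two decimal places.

ΔQ_x = 1399 − 1595 = -196; ΔP_y = 13 − 15 = -2.
Midpoints: P̄_y = 14.00, Q̄_x = 1497.0.
ε_xy = (ΔQ_x/ΔP_y)(P̄_y/Q̄_x) = (-196/-2)(14.00/1497.0).

0.92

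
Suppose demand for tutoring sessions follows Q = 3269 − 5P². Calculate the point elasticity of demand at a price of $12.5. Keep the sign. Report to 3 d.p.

At P = 12.5, Q = 2487.750.
dQ/dP = −10P = -125.
ε = (dQ/dP)(P/Q) = (-125)(12.5/2487.750).
|ε| < 1, so demand is inelastic at this price.

-0.628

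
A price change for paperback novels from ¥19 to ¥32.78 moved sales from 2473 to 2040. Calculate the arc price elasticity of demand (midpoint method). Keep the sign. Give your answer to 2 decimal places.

-0.36

ΔQ = 2040 − 2473 = -433; ΔP = 32.78 − 19 = 13.78.
Midpoints: P̄ = 25.89, Q̄ = 2256.5.
ε = (ΔQ/ΔP)(P̄/Q̄) = (-433/13.78)(25.89/2256.5).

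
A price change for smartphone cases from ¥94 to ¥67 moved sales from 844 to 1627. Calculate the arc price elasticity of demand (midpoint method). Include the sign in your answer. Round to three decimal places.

ΔQ = 1627 − 844 = 783; ΔP = 67 − 94 = -27.
Midpoints: P̄ = 80.50, Q̄ = 1235.5.
ε = (ΔQ/ΔP)(P̄/Q̄) = (783/-27)(80.50/1235.5).

-1.890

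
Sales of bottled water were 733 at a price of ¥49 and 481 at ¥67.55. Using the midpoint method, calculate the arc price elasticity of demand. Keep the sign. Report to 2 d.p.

ΔQ = 481 − 733 = -252; ΔP = 67.55 − 49 = 18.55.
Midpoints: P̄ = 58.27, Q̄ = 607.0.
ε = (ΔQ/ΔP)(P̄/Q̄) = (-252/18.55)(58.27/607.0).

-1.30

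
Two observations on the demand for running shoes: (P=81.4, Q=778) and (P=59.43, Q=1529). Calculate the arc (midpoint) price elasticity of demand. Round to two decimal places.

ΔQ = 1529 − 778 = 751; ΔP = 59.43 − 81.4 = -21.97.
Midpoints: P̄ = 70.42, Q̄ = 1153.5.
ε = (ΔQ/ΔP)(P̄/Q̄) = (751/-21.97)(70.42/1153.5).

-2.09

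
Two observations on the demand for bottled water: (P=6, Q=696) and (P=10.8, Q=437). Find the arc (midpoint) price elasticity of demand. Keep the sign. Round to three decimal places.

ΔQ = 437 − 696 = -259; ΔP = 10.8 − 6 = 4.8.
Midpoints: P̄ = 8.40, Q̄ = 566.5.
ε = (ΔQ/ΔP)(P̄/Q̄) = (-259/4.8)(8.40/566.5).

-0.800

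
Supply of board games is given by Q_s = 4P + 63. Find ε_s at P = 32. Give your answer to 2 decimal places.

0.67

At P = 32, Q_s = 191.
dQ_s/dP = 4.
ε_s = (dQ_s/dP)(P/Q_s) = (4)(32/191).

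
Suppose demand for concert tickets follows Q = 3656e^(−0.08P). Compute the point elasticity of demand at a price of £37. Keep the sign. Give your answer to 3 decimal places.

At P = 37, Q = 189.450.
dQ/dP = −0.08·3656e^(−0.08P) = −0.08Q = -15.156.
ε = (dQ/dP)(P/Q) = (-15.156)(37/189.450).

-2.960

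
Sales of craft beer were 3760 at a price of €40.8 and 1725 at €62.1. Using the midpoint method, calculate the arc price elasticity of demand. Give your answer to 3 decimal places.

ΔQ = 1725 − 3760 = -2035; ΔP = 62.1 − 40.8 = 21.3.
Midpoints: P̄ = 51.45, Q̄ = 2742.5.
ε = (ΔQ/ΔP)(P̄/Q̄) = (-2035/21.3)(51.45/2742.5).

-1.792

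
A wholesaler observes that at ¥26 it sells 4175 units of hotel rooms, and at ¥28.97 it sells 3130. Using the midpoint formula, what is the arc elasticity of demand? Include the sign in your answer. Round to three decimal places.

ΔQ = 3130 − 4175 = -1045; ΔP = 28.97 − 26 = 2.97.
Midpoints: P̄ = 27.48, Q̄ = 3652.5.
ε = (ΔQ/ΔP)(P̄/Q̄) = (-1045/2.97)(27.48/3652.5).

-2.648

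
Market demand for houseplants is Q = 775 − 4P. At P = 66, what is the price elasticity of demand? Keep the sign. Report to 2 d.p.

At P = 66, Q = 511.
dQ/dP = −4.
ε = (dQ/dP)(P/Q) = (-4)(66/511).

-0.52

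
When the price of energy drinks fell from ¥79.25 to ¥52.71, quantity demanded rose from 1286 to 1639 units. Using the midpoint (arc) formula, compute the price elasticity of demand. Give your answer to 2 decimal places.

-0.60

ΔQ = 1639 − 1286 = 353; ΔP = 52.71 − 79.25 = -26.54.
Midpoints: P̄ = 65.98, Q̄ = 1462.5.
ε = (ΔQ/ΔP)(P̄/Q̄) = (353/-26.54)(65.98/1462.5).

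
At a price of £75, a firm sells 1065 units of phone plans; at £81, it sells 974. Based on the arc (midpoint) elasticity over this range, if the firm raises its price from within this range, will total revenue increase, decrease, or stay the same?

decrease

Arc ε = (-91/6)(78.00/1019.5) ≈ -1.160.
|ε| = 1.16 > 1, so demand is elastic. A price rise therefore reduces total revenue.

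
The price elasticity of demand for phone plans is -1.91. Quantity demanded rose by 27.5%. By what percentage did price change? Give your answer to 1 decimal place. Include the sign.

%ΔP ≈ %ΔQ / ε = (27.5%)/(-1.91) = -14.40%.

-14.4%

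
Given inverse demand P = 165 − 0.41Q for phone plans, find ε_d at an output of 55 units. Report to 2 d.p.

At Q = 55, P = 165 − 0.41(55) = 142.45.
dP/dQ = −0.41, so dQ/dP = 1/(−0.41) = -2.439.
ε = (dQ/dP)(P/Q) = (-2.439)(142.45/55).

-6.32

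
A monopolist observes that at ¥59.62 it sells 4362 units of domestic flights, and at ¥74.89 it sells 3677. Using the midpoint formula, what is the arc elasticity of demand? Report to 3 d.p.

-0.751

ΔQ = 3677 − 4362 = -685; ΔP = 74.89 − 59.62 = 15.27.
Midpoints: P̄ = 67.25, Q̄ = 4019.5.
ε = (ΔQ/ΔP)(P̄/Q̄) = (-685/15.27)(67.25/4019.5).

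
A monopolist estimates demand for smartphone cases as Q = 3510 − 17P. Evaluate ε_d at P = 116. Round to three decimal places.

-1.282

At P = 116, Q = 1538.
dQ/dP = −17.
ε = (dQ/dP)(P/Q) = (-17)(116/1538).
|ε| > 1, so demand is elastic at this price.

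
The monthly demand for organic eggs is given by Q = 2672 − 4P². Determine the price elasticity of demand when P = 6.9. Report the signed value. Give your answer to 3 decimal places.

At P = 6.9, Q = 2481.560.
dQ/dP = −8P = -55.200.
ε = (dQ/dP)(P/Q) = (-55.200)(6.9/2481.560).
|ε| < 1, so demand is inelastic at this price.

-0.153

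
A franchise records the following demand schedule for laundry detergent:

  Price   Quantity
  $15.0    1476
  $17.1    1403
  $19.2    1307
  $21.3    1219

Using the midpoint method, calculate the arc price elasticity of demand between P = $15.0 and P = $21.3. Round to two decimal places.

-0.55

At P = 15.0, Q = 1476; at P = 21.3, Q = 1219.
ΔQ = -257, ΔP = 6.3. Midpoints: P̄ = 18.15, Q̄ = 1347.5.
ε = (ΔQ/ΔP)(P̄/Q̄) = (-257/6.3)(18.15/1347.5).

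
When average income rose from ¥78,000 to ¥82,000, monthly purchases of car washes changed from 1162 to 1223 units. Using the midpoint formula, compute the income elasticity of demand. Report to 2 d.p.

ΔQ = 61, ΔI = 4000. Midpoints: Ī = 80,000, Q̄ = 1192.5.
ε_I = (ΔQ/ΔI)(Ī/Q̄) = (61/4000)(80000/1192.5).

1.02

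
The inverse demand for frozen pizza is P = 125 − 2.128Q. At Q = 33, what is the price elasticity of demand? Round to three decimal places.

-0.780

At Q = 33, P = 125 − 2.128(33) = 54.78.
dP/dQ = −2.128, so dQ/dP = 1/(−2.128) = -0.470.
ε = (dQ/dP)(P/Q) = (-0.470)(54.78/33).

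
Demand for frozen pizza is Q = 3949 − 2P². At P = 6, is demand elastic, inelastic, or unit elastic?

inelastic

Q = 3877, dQ/dP = -24.
ε = (dQ/dP)(P/Q) ≈ -0.037.
|ε| = 0.04 < 1.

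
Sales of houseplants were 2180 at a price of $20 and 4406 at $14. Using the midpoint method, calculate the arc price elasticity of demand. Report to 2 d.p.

-1.92

ΔQ = 4406 − 2180 = 2226; ΔP = 14 − 20 = -6.
Midpoints: P̄ = 17.00, Q̄ = 3293.0.
ε = (ΔQ/ΔP)(P̄/Q̄) = (2226/-6)(17.00/3293.0).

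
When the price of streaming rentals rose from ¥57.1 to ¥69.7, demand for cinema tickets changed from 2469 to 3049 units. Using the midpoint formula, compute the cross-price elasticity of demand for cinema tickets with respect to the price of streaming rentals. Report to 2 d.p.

ΔQ_x = 3049 − 2469 = 580; ΔP_y = 69.7 − 57.1 = 12.6.
Midpoints: P̄_y = 63.40, Q̄_x = 2759.0.
ε_xy = (ΔQ_x/ΔP_y)(P̄_y/Q̄_x) = (580/12.6)(63.40/2759.0).

1.06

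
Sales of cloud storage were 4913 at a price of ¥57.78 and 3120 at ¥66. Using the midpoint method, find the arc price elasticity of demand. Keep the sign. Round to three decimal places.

-3.361

ΔQ = 3120 − 4913 = -1793; ΔP = 66 − 57.78 = 8.22.
Midpoints: P̄ = 61.89, Q̄ = 4016.5.
ε = (ΔQ/ΔP)(P̄/Q̄) = (-1793/8.22)(61.89/4016.5).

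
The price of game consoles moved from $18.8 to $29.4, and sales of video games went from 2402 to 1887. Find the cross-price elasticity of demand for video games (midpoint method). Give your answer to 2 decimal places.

-0.55

ΔQ_x = 1887 − 2402 = -515; ΔP_y = 29.4 − 18.8 = 10.6.
Midpoints: P̄_y = 24.10, Q̄_x = 2144.5.
ε_xy = (ΔQ_x/ΔP_y)(P̄_y/Q̄_x) = (-515/10.6)(24.10/2144.5).
ε_xy < 0, so the goods are complements.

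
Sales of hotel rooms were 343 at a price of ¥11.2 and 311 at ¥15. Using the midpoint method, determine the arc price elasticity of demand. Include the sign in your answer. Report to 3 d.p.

ΔQ = 311 − 343 = -32; ΔP = 15 − 11.2 = 3.8.
Midpoints: P̄ = 13.10, Q̄ = 327.0.
ε = (ΔQ/ΔP)(P̄/Q̄) = (-32/3.8)(13.10/327.0).

-0.337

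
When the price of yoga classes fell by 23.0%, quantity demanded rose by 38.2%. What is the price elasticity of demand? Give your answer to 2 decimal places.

ε = %ΔQ / %ΔP = (38.2)/(-23.0) = -1.661.

-1.66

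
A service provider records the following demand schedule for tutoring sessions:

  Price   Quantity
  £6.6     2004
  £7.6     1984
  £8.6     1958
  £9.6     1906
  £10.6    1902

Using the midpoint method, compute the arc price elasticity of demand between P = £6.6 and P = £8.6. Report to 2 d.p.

-0.09

At P = 6.6, Q = 2004; at P = 8.6, Q = 1958.
ΔQ = -46, ΔP = 2.0. Midpoints: P̄ = 7.60, Q̄ = 1981.0.
ε = (ΔQ/ΔP)(P̄/Q̄) = (-46/2.0)(7.60/1981.0).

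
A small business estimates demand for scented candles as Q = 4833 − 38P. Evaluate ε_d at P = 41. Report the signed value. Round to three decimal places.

At P = 41, Q = 3275.
dQ/dP = −38.
ε = (dQ/dP)(P/Q) = (-38)(41/3275).

-0.476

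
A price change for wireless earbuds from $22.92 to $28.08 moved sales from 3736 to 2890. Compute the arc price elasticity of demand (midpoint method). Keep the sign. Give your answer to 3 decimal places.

ΔQ = 2890 − 3736 = -846; ΔP = 28.08 − 22.92 = 5.16.
Midpoints: P̄ = 25.50, Q̄ = 3313.0.
ε = (ΔQ/ΔP)(P̄/Q̄) = (-846/5.16)(25.50/3313.0).

-1.262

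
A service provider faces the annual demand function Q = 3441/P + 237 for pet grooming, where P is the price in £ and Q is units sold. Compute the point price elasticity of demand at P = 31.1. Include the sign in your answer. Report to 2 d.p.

At P = 31.1, Q = 347.643.
dQ/dP = −3441/P² = -3.558.
ε = (dQ/dP)(P/Q) = (-3.558)(31.1/347.643).

-0.32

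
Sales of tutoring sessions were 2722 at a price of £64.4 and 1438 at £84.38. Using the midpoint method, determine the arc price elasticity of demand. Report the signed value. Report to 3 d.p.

-2.298

ΔQ = 1438 − 2722 = -1284; ΔP = 84.38 − 64.4 = 19.98.
Midpoints: P̄ = 74.39, Q̄ = 2080.0.
ε = (ΔQ/ΔP)(P̄/Q̄) = (-1284/19.98)(74.39/2080.0).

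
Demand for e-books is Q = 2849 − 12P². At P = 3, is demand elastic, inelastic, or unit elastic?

inelastic

Q = 2741, dQ/dP = -72.
ε = (dQ/dP)(P/Q) ≈ -0.079.
|ε| = 0.08 < 1.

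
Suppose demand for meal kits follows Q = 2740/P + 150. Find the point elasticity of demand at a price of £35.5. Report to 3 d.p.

At P = 35.5, Q = 227.183.
dQ/dP = −2740/P² = -2.174.
ε = (dQ/dP)(P/Q) = (-2.174)(35.5/227.183).

-0.340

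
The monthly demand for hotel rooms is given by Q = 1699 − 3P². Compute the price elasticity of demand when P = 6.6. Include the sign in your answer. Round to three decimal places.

-0.167

At P = 6.6, Q = 1568.320.
dQ/dP = −6P = -39.600.
ε = (dQ/dP)(P/Q) = (-39.600)(6.6/1568.320).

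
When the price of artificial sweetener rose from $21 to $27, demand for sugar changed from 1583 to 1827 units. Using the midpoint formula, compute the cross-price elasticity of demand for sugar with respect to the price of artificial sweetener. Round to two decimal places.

ΔQ_x = 1827 − 1583 = 244; ΔP_y = 27 − 21 = 6.
Midpoints: P̄_y = 24.00, Q̄_x = 1705.0.
ε_xy = (ΔQ_x/ΔP_y)(P̄_y/Q̄_x) = (244/6)(24.00/1705.0).

0.57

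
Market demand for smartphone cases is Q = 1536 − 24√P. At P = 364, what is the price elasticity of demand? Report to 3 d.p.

At P = 364, Q = 1078.109.
dQ/dP = −24/(2√P) = -0.629.
ε = (dQ/dP)(P/Q) = (-0.629)(364/1078.109).

-0.212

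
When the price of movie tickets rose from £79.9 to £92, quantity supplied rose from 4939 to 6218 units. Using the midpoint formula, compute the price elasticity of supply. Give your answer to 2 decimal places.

1.63

ΔQ = 6218 − 4939 = 1279; ΔP = 92 − 79.9 = 12.1.
Midpoints: P̄ = 85.95, Q̄ = 5578.5.
ε_s = (ΔQ/ΔP)(P̄/Q̄) = (1279/12.1)(85.95/5578.5).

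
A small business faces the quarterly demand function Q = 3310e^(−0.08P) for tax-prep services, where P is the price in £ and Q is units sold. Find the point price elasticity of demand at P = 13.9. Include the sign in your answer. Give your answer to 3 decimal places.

At P = 13.9, Q = 1088.661.
dQ/dP = −0.08·3310e^(−0.08P) = −0.08Q = -87.093.
ε = (dQ/dP)(P/Q) = (-87.093)(13.9/1088.661).

-1.112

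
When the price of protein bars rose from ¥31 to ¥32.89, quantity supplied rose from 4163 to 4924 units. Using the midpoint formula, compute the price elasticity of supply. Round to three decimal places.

ΔQ = 4924 − 4163 = 761; ΔP = 32.89 − 31 = 1.89.
Midpoints: P̄ = 31.95, Q̄ = 4543.5.
ε_s = (ΔQ/ΔP)(P̄/Q̄) = (761/1.89)(31.95/4543.5).

2.831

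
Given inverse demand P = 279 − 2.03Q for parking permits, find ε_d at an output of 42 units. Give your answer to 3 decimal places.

At Q = 42, P = 279 − 2.03(42) = 193.74.
dP/dQ = −2.03, so dQ/dP = 1/(−2.03) = -0.493.
ε = (dQ/dP)(P/Q) = (-0.493)(193.74/42).

-2.272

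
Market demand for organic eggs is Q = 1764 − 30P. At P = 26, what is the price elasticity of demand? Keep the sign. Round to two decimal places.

-0.79

At P = 26, Q = 984.
dQ/dP = −30.
ε = (dQ/dP)(P/Q) = (-30)(26/984).
|ε| < 1, so demand is inelastic at this price.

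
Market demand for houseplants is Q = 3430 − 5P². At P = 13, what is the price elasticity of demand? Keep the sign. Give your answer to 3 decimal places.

At P = 13, Q = 2585.
dQ/dP = −10P = -130.
ε = (dQ/dP)(P/Q) = (-130)(13/2585).
|ε| < 1, so demand is inelastic at this price.

-0.654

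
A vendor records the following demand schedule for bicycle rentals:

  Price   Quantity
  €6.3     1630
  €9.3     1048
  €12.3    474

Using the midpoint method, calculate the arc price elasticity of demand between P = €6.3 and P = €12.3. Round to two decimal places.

At P = 6.3, Q = 1630; at P = 12.3, Q = 474.
ΔQ = -1156, ΔP = 6.0. Midpoints: P̄ = 9.30, Q̄ = 1052.0.
ε = (ΔQ/ΔP)(P̄/Q̄) = (-1156/6.0)(9.30/1052.0).

-1.70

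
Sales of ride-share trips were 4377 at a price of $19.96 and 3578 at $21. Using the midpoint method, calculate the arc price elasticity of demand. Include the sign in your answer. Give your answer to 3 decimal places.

ΔQ = 3578 − 4377 = -799; ΔP = 21 − 19.96 = 1.04.
Midpoints: P̄ = 20.48, Q̄ = 3977.5.
ε = (ΔQ/ΔP)(P̄/Q̄) = (-799/1.04)(20.48/3977.5).

-3.956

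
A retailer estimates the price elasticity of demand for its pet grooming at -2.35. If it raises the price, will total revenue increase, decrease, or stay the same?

decrease

|ε| = 2.35 > 1, so demand is elastic. A price rise therefore reduces total revenue.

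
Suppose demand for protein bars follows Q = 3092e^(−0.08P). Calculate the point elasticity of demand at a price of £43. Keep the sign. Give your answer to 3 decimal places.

At P = 43, Q = 99.144.
dQ/dP = −0.08·3092e^(−0.08P) = −0.08Q = -7.932.
ε = (dQ/dP)(P/Q) = (-7.932)(43/99.144).
|ε| > 1, so demand is elastic at this price.

-3.440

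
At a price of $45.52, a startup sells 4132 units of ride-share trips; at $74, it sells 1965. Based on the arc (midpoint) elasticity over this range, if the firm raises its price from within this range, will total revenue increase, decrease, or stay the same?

Arc ε = (-2167/28.48)(59.76/3048.5) ≈ -1.492.
|ε| = 1.49 > 1, so demand is elastic. A price rise therefore reduces total revenue.

decrease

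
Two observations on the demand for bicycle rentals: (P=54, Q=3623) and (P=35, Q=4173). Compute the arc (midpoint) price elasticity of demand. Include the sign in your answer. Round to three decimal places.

ΔQ = 4173 − 3623 = 550; ΔP = 35 − 54 = -19.
Midpoints: P̄ = 44.50, Q̄ = 3898.0.
ε = (ΔQ/ΔP)(P̄/Q̄) = (550/-19)(44.50/3898.0).

-0.330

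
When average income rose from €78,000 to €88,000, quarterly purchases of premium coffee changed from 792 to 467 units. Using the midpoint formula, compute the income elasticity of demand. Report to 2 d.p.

ΔQ = -325, ΔI = 10000. Midpoints: Ī = 83,000, Q̄ = 629.5.
ε_I = (ΔQ/ΔI)(Ī/Q̄) = (-325/10000)(83000/629.5).

-4.29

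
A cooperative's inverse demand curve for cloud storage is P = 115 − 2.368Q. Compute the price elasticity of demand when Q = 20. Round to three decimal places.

At Q = 20, P = 115 − 2.368(20) = 67.64.
dP/dQ = −2.368, so dQ/dP = 1/(−2.368) = -0.422.
ε = (dQ/dP)(P/Q) = (-0.422)(67.64/20).

-1.428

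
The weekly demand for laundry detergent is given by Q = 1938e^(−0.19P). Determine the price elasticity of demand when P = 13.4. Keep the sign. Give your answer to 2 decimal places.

-2.55

At P = 13.4, Q = 151.929.
dQ/dP = −0.19·1938e^(−0.19P) = −0.19Q = -28.866.
ε = (dQ/dP)(P/Q) = (-28.866)(13.4/151.929).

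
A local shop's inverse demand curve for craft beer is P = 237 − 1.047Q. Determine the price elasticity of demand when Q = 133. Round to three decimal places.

-0.702

At Q = 133, P = 237 − 1.047(133) = 97.75.
dP/dQ = −1.047, so dQ/dP = 1/(−1.047) = -0.955.
ε = (dQ/dP)(P/Q) = (-0.955)(97.75/133).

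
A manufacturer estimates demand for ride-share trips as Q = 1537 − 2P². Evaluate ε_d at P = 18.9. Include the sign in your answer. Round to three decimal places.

-1.737

At P = 18.9, Q = 822.580.
dQ/dP = −4P = -75.600.
ε = (dQ/dP)(P/Q) = (-75.600)(18.9/822.580).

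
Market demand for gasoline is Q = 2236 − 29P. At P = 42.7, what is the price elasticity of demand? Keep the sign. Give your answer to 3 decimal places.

-1.241

At P = 42.7, Q = 997.700.
dQ/dP = −29.
ε = (dQ/dP)(P/Q) = (-29)(42.7/997.700).
|ε| > 1, so demand is elastic at this price.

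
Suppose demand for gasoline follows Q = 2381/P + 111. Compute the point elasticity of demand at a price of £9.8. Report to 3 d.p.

-0.686

At P = 9.8, Q = 353.959.
dQ/dP = −2381/P² = -24.792.
ε = (dQ/dP)(P/Q) = (-24.792)(9.8/353.959).
|ε| < 1, so demand is inelastic at this price.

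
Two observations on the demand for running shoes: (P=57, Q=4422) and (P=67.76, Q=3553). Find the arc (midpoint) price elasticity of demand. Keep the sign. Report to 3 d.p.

-1.263

ΔQ = 3553 − 4422 = -869; ΔP = 67.76 − 57 = 10.76.
Midpoints: P̄ = 62.38, Q̄ = 3987.5.
ε = (ΔQ/ΔP)(P̄/Q̄) = (-869/10.76)(62.38/3987.5).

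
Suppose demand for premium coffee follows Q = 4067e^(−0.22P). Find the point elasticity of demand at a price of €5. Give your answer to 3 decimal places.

-1.100

At P = 5, Q = 1353.787.
dQ/dP = −0.22·4067e^(−0.22P) = −0.22Q = -297.833.
ε = (dQ/dP)(P/Q) = (-297.833)(5/1353.787).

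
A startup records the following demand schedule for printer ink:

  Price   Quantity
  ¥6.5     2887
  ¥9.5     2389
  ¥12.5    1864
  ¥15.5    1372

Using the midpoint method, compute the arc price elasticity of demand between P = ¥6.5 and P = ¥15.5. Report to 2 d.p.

-0.87

At P = 6.5, Q = 2887; at P = 15.5, Q = 1372.
ΔQ = -1515, ΔP = 9.0. Midpoints: P̄ = 11.00, Q̄ = 2129.5.
ε = (ΔQ/ΔP)(P̄/Q̄) = (-1515/9.0)(11.00/2129.5).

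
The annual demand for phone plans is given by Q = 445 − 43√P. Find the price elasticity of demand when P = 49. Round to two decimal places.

At P = 49, Q = 144.
dQ/dP = −43/(2√P) = -3.071.
ε = (dQ/dP)(P/Q) = (-3.071)(49/144).

-1.05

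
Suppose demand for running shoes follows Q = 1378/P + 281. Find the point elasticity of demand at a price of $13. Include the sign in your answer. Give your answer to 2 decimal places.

At P = 13, Q = 387.
dQ/dP = −1378/P² = -8.154.
ε = (dQ/dP)(P/Q) = (-8.154)(13/387).

-0.27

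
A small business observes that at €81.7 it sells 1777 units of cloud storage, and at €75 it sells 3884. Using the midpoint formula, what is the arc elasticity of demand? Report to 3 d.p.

-8.705

ΔQ = 3884 − 1777 = 2107; ΔP = 75 − 81.7 = -6.7.
Midpoints: P̄ = 78.35, Q̄ = 2830.5.
ε = (ΔQ/ΔP)(P̄/Q̄) = (2107/-6.7)(78.35/2830.5).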